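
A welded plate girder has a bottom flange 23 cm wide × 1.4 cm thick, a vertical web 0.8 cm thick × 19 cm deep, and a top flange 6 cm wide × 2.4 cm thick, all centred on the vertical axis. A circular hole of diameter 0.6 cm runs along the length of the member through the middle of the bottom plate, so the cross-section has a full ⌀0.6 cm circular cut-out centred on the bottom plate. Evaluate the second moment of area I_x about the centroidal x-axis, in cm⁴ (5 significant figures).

I_x ≈ 4960.8 cm⁴

Split into non-overlapping primitives; take the origin at the lower-left of the bounding box.
Bottom plate: 23 × 1.4, A = 32.2 cm², y = 0.7 cm, Ī = 5.259333 cm⁴.
Web plate: 0.8 × 19, A = 15.2 cm², y = 10.9 cm, Ī = 457.2667 cm⁴.
Top plate: 6 × 2.4, A = 14.4 cm², y = 21.6 cm, Ī = 6.912 cm⁴.
Hole (subtracted): ⌀0.6, A = 0.2827433 cm², y = 0.7 cm, Ī = 0.006361725 cm⁴.
Centroid: ȳ = ΣA·y / ΣA = 8.112554 cm.
Transfer each piece to the centroidal x-axis using Ī + A·d² with d = y − 8.112554:
  bottom plate: d = -7.412554 cm → contributes +1774.519 cm⁴
  web plate: d = 2.787446 cm → contributes +575.3684 cm⁴
  top plate: d = 13.48745 cm → contributes +2626.433 cm⁴
  hole: d = -7.412554 cm → contributes −15.54197 cm⁴
Total I = 4960.779 cm⁴.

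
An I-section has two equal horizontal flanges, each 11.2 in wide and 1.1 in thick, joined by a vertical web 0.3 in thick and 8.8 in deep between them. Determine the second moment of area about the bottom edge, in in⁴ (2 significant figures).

Decompose the section into non-overlapping parts with the origin at the bottom-left of its bounding rectangle.
Bottom flange: 11.2 × 1.1, A = 12.32 in², y = 0.55 in, Ī = 1.242 in⁴.
Web: 0.3 × 8.8, A = 2.64 in², y = 5.5 in, Ī = 17.04 in⁴.
Top flange: 11.2 × 1.1, A = 12.32 in², y = 10.45 in, Ī = 1.242 in⁴.
Transfer each piece to a horizontal axis along the bottom face using Ī + A·d² with d = y − 0:
  bottom flange: d = 0.55 in → contributes +4.969 in⁴
  web: d = 5.5 in → contributes +96.9 in⁴
  top flange: d = 10.45 in → contributes +1 347 in⁴
Total I = 1 448 in⁴.

I_base ≈ 1400 in⁴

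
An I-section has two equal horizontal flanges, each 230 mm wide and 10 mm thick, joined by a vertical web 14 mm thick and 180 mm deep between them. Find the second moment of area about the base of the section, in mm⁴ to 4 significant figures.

Decompose the section into non-overlapping parts with the origin at the bottom-left of its bounding rectangle.
Bottom flange: 230 × 10, A = 2 300 mm², y = 5 mm, Ī = 19166.7 mm⁴.
Web: 14 × 180, A = 2 520 mm², y = 100 mm, Ī = 6 804 000 mm⁴.
Top flange: 230 × 10, A = 2 300 mm², y = 195 mm, Ī = 19166.7 mm⁴.
Transfer each piece to the bottom edge using Ī + A·d² with d = y − 0:
  bottom flange: d = 5 mm → contributes +76666.7 mm⁴
  web: d = 100 mm → contributes +32 004 000 mm⁴
  top flange: d = 195 mm → contributes +87 476 667 mm⁴
Total I = 119 557 333 mm⁴.

I_base ≈ 1.196 × 10⁸ mm⁴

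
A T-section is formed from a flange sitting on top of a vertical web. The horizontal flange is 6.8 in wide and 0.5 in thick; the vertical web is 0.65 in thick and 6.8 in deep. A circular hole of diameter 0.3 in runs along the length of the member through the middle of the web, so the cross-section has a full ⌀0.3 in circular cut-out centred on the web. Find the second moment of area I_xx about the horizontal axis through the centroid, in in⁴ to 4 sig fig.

Split into non-overlapping primitives; take the origin at the lower-left of the bounding box.
Flange: 6.8 × 0.5, A = 3.4 in², y = 7.05 in, Ī = 0.0708333 in⁴.
Web: 0.65 × 6.8, A = 4.42 in², y = 3.4 in, Ī = 17.0317 in⁴.
Hole (subtracted): ⌀0.3, A = 0.0706858 in², y = 3.4 in, Ī = 0.000397608 in⁴.
Centroid: ȳ = ΣA·y / ΣA = 5.00143 in.
Transfer each piece to the horizontal axis through the centroid using Ī + A·d² with d = y − 5.00143:
  flange: d = 2.04857 in → contributes +14.3394 in⁴
  web: d = -1.60143 in → contributes +28.3672 in⁴
  hole: d = -1.60143 in → contributes −0.181677 in⁴
Total I = 42.5249 in⁴.

I_xx ≈ 42.52 in⁴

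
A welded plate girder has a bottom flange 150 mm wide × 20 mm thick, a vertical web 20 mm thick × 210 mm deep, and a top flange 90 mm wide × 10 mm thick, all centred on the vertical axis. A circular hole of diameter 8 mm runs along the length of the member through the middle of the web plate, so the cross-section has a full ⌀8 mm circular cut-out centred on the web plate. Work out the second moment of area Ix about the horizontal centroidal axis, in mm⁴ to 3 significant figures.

Treat the section as a set of non-overlapping primitives; coordinates are from the bounding-box lower-left.
Bottom plate: 150 × 20, A = 3 000 mm², y = 10 mm, Ī = 100 000 mm⁴.
Web plate: 20 × 210, A = 4 200 mm², y = 125 mm, Ī = 15 435 000 mm⁴.
Top plate: 90 × 10, A = 900 mm², y = 235 mm, Ī = 7 500 mm⁴.
Hole (subtracted): ⌀8, A = 50.265 mm², y = 125 mm, Ī = 201.06 mm⁴.
Centroid: ȳ = ΣA·y / ΣA = 94.44 mm.
Transfer each piece to the horizontal centroidal axis using Ī + A·d² with d = y − 94.44:
  bottom plate: d = -84.44 mm → contributes +21 490 334 mm⁴
  web plate: d = 30.56 mm → contributes +19 357 441 mm⁴
  top plate: d = 140.56 mm → contributes +17 788 906 mm⁴
  hole: d = 30.56 mm → contributes −47 145 mm⁴
Total I = 58 589 535 mm⁴.

Ix ≈ 5.86 × 10⁷ mm⁴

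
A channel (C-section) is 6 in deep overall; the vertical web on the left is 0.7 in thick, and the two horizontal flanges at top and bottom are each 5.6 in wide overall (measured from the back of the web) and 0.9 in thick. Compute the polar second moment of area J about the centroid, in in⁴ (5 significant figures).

Break the section into simple shapes (no overlaps), measuring from the bottom-left corner of the bounding box.
Web: 0.7 × 6, A = 4.2 in², y = 3 in, Ī = 12.6 in⁴.
Top flange (beyond web): 4.9 × 0.9, A = 4.41 in², y = 5.55 in, Ī = 0.297675 in⁴.
Bottom flange (beyond web): 4.9 × 0.9, A = 4.41 in², y = 0.45 in, Ī = 0.297675 in⁴.
By symmetry the centroid is at mid-height, ȳ = 3 in.
Transfer each piece to the centroidal x-axis using Ī + A·d² with d = y − 3:
  web: d = 0 in → contributes +12.6 in⁴
  top flange (beyond web): d = 2.55 in → contributes +28.9737 in⁴
  bottom flange (beyond web): d = -2.55 in → contributes +28.9737 in⁴
Total I = 70.5474 in⁴.
For the y-axis: x̄ = 2.246774 in.
Repeating about the centroidal y-axis gives I_y = 40.12491 in⁴.
Polar second moment: J = I_x + I_y = 110.6723 in⁴.

J ≈ 110.67 in⁴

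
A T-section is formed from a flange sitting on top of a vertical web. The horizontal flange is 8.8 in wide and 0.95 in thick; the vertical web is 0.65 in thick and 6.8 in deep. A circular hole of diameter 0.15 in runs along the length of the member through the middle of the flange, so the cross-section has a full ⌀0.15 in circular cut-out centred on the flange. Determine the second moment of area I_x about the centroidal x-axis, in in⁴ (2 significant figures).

Treat the section as a set of non-overlapping primitives; coordinates are from the bounding-box lower-left.
Flange: 8.8 × 0.95, A = 8.36 in², y = 7.275 in, Ī = 0.6287 in⁴.
Web: 0.65 × 6.8, A = 4.42 in², y = 3.4 in, Ī = 17.03 in⁴.
Hole (subtracted): ⌀0.15, A = 0.01767 in², y = 7.275 in, Ī = 0.00002485 in⁴.
Centroid: ȳ = ΣA·y / ΣA = 5.933 in.
Transfer each piece to the centroidal x-axis using Ī + A·d² with d = y − 5.933:
  flange: d = 1.342 in → contributes +15.69 in⁴
  web: d = -2.533 in → contributes +45.39 in⁴
  hole: d = 1.342 in → contributes −0.03185 in⁴
Total I = 61.04 in⁴.

I_x ≈ 61 in⁴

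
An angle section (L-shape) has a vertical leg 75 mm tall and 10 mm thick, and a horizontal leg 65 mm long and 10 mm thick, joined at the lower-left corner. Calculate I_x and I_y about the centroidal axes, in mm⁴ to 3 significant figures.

I_x ≈ 6.91 × 10⁵ mm⁴, I_y ≈ 4.80 × 10⁵ mm⁴

Decompose the section into non-overlapping parts with the origin at the bottom-left of its bounding rectangle.
Vertical leg: 10 × 75, A = 750 mm², y = 37.5 mm, Ī = 351 563 mm⁴.
Horizontal leg (remainder): 55 × 10, A = 550 mm², y = 5 mm, Ī = 4583.3 mm⁴.
Centroid: ȳ = ΣA·y / ΣA = 23.75 mm.
Transfer each piece to the centroidal x-axis using Ī + A·d² with d = y − 23.75:
  vertical leg: d = 13.75 mm → contributes +493 359 mm⁴
  horizontal leg (remainder): d = -18.75 mm → contributes +197 943 mm⁴
Total I = 691 302 mm⁴.
For the y-axis: x̄ = 18.75 mm.
Repeating about the centroidal y-axis gives I_y = 480 052 mm⁴.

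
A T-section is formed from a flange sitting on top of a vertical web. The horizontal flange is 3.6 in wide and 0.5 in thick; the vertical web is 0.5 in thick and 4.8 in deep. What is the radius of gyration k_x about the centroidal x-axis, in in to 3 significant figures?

k_x ≈ 1.68 in

Decompose the section into non-overlapping parts with the origin at the bottom-left of its bounding rectangle.
Flange: 3.6 × 0.5, A = 1.8 in², y = 5.05 in, Ī = 0.0375 in⁴.
Web: 0.5 × 4.8, A = 2.4 in², y = 2.4 in, Ī = 4.608 in⁴.
Centroid: ȳ = ΣA·y / ΣA = 3.5357 in.
Transfer each piece to the centroidal x-axis using Ī + A·d² with d = y − 3.5357:
  flange: d = 1.5143 in → contributes +4.165 in⁴
  web: d = -1.1357 in → contributes +7.7036 in⁴
Total I = 11.869 in⁴.
Radius of gyration: k = √(I/A) = √(11.869 / 4.2) = 1.681 in.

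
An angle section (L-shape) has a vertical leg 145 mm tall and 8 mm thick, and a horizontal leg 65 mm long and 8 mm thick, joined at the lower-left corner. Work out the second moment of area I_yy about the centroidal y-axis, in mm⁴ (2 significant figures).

Split into non-overlapping primitives; take the origin at the lower-left of the bounding box.
Vertical leg: 8 × 145, A = 1 160 mm², x = 4 mm, Ī = 6 187 mm⁴.
Horizontal leg (remainder): 57 × 8, A = 456 mm², x = 36.5 mm, Ī = 123 462 mm⁴.
Centroid: x̄ = ΣA·x / ΣA = 13.17 mm.
Transfer each piece to the centroidal y-axis using Ī + A·d² with d = x − 13.17:
  vertical leg: d = -9.171 mm → contributes +103 747 mm⁴
  horizontal leg (remainder): d = 23.33 mm → contributes +371 641 mm⁴
Total I = 475 388 mm⁴.

I_yy ≈ 4.8 × 10⁵ mm⁴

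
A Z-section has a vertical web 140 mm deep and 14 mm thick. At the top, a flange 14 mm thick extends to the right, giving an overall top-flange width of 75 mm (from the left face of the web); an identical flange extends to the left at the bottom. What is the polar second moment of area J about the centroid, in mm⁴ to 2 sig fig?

Break the section into simple shapes (no overlaps), measuring from the bottom-left corner of the bounding box.
Web: 14 × 140, A = 1 960 mm², y = 70 mm, Ī = 3 201 333 mm⁴.
Top flange (beyond web): 61 × 14, A = 854 mm², y = 133 mm, Ī = 13 949 mm⁴.
Bottom flange (beyond web): 61 × 14, A = 854 mm², y = 7 mm, Ī = 13 949 mm⁴.
Centroid: ȳ = ΣA·y / ΣA = 70 mm.
Transfer each piece to the centroidal x-axis using Ī + A·d² with d = y − 70:
  web: d = 0 mm → contributes +3 201 333 mm⁴
  top flange (beyond web): d = 63 mm → contributes +3 403 475 mm⁴
  bottom flange (beyond web): d = -63 mm → contributes +3 403 475 mm⁴
Total I = 10 008 283 mm⁴.
For the y-axis: x̄ = 68 mm.
Repeating about the centroidal y-axis gives I_y = 2 963 511 mm⁴.
Polar second moment: J = I_x + I_y = 12 971 793 mm⁴.

J ≈ 1.3 × 10⁷ mm⁴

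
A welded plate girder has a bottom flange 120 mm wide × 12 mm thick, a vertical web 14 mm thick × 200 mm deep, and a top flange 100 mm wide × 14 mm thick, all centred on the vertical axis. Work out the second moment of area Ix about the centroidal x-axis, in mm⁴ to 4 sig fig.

Ix ≈ 4.158 × 10⁷ mm⁴

Split into non-overlapping primitives; take the origin at the lower-left of the bounding box.
Bottom plate: 120 × 12, A = 1 440 mm², y = 6 mm, Ī = 17 280 mm⁴.
Web plate: 14 × 200, A = 2 800 mm², y = 112 mm, Ī = 9 333 333 mm⁴.
Top plate: 100 × 14, A = 1 400 mm², y = 219 mm, Ī = 22866.7 mm⁴.
Centroid: ȳ = ΣA·y / ΣA = 111.496 mm.
Transfer each piece to the centroidal x-axis using Ī + A·d² with d = y − 111.496:
  bottom plate: d = -105.496 mm → contributes +16 043 763 mm⁴
  web plate: d = 0.503546 mm → contributes +9 334 043 mm⁴
  top plate: d = 107.504 mm → contributes +16 202 684 mm⁴
Total I = 41 580 490 mm⁴.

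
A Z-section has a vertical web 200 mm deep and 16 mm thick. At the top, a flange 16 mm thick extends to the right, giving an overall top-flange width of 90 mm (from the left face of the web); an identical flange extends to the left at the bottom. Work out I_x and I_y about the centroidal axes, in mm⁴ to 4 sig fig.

Treat the section as a set of non-overlapping primitives; coordinates are from the bounding-box lower-left.
Web: 16 × 200, A = 3 200 mm², y = 100 mm, Ī = 10 666 667 mm⁴.
Top flange (beyond web): 74 × 16, A = 1 184 mm², y = 192 mm, Ī = 25258.7 mm⁴.
Bottom flange (beyond web): 74 × 16, A = 1 184 mm², y = 8 mm, Ī = 25258.7 mm⁴.
Centroid: ȳ = ΣA·y / ΣA = 100 mm.
Transfer each piece to the centroidal x-axis using Ī + A·d² with d = y − 100:
  web: d = 0 mm → contributes +10 666 667 mm⁴
  top flange (beyond web): d = 92 mm → contributes +10 046 635 mm⁴
  bottom flange (beyond web): d = -92 mm → contributes +10 046 635 mm⁴
Total I = 30 759 936 mm⁴.
For the y-axis: x̄ = 82 mm.
Repeating about the centroidal y-axis gives I_y = 5 944 064 mm⁴.

I_x ≈ 3.076 × 10⁷ mm⁴, I_y ≈ 5.944 × 10⁶ mm⁴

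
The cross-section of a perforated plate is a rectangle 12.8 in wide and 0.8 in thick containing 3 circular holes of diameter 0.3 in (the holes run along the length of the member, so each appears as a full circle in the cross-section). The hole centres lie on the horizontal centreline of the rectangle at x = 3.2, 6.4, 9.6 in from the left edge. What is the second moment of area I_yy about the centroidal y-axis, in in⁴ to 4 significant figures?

I_yy ≈ 138.4 in⁴

Split into non-overlapping primitives; take the origin at the lower-left of the bounding box.
Plate: 12.8 × 0.8, A = 10.24 in², x = 6.4 in, Ī = 139.81 in⁴.
Hole 1 (subtracted): ⌀0.3, A = 0.0706858 in², x = 3.2 in, Ī = 0.000397608 in⁴.
Hole 2 (subtracted): ⌀0.3, A = 0.0706858 in², x = 6.4 in, Ī = 0.000397608 in⁴.
Hole 3 (subtracted): ⌀0.3, A = 0.0706858 in², x = 9.6 in, Ī = 0.000397608 in⁴.
By symmetry the centroid is at mid-width, x̄ = 6.4 in.
Transfer each piece to the centroidal y-axis using Ī + A·d² with d = x − 6.4:
  plate: d = 0 in → contributes +139.81 in⁴
  hole 1: d = -3.2 in → contributes −0.724221 in⁴
  hole 2: d = 0 in → contributes −0.000397608 in⁴
  hole 3: d = 3.2 in → contributes −0.724221 in⁴
Total I = 138.361 in⁴.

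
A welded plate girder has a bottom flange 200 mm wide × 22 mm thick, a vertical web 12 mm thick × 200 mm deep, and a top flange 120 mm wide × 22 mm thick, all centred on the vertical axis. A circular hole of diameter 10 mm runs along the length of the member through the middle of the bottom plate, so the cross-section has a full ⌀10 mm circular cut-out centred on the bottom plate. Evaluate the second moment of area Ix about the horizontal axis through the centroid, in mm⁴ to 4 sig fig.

Split into non-overlapping primitives; take the origin at the lower-left of the bounding box.
Bottom plate: 200 × 22, A = 4 400 mm², y = 11 mm, Ī = 177 467 mm⁴.
Web plate: 12 × 200, A = 2 400 mm², y = 122 mm, Ī = 8 000 000 mm⁴.
Top plate: 120 × 22, A = 2 640 mm², y = 233 mm, Ī = 106 480 mm⁴.
Hole (subtracted): ⌀10, A = 78.5398 mm², y = 11 mm, Ī = 490.874 mm⁴.
Centroid: ȳ = ΣA·y / ΣA = 102.063 mm.
Transfer each piece to the horizontal axis through the centroid using Ī + A·d² with d = y − 102.063:
  bottom plate: d = -91.0627 mm → contributes +36 664 108 mm⁴
  web plate: d = 19.9373 mm → contributes +8 953 989 mm⁴
  top plate: d = 130.937 mm → contributes +45 368 150 mm⁴
  hole: d = -91.0627 mm → contributes −651 776 mm⁴
Total I = 90 334 471 mm⁴.

Ix ≈ 9.033 × 10⁷ mm⁴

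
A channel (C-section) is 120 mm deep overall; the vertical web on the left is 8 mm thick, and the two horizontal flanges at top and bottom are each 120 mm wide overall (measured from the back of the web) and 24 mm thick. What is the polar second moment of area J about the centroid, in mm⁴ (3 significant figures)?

Treat the section as a set of non-overlapping primitives; coordinates are from the bounding-box lower-left.
Web: 8 × 120, A = 960 mm², y = 60 mm, Ī = 1 152 000 mm⁴.
Top flange (beyond web): 112 × 24, A = 2 688 mm², y = 108 mm, Ī = 129 024 mm⁴.
Bottom flange (beyond web): 112 × 24, A = 2 688 mm², y = 12 mm, Ī = 129 024 mm⁴.
By symmetry the centroid is at mid-height, ȳ = 60 mm.
Transfer each piece to the centroidal x-axis using Ī + A·d² with d = y − 60:
  web: d = 0 mm → contributes +1 152 000 mm⁴
  top flange (beyond web): d = 48 mm → contributes +6 322 176 mm⁴
  bottom flange (beyond web): d = -48 mm → contributes +6 322 176 mm⁴
Total I = 13 796 352 mm⁴.
For the y-axis: x̄ = 54.909 mm.
Repeating about the centroidal y-axis gives I_y = 8 557 196 mm⁴.
Polar second moment: J = I_x + I_y = 22 353 548 mm⁴.

J ≈ 2.24 × 10⁷ mm⁴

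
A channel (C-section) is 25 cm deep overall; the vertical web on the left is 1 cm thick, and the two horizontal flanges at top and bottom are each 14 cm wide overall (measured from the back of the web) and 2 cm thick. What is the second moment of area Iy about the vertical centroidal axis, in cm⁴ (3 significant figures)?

Split into non-overlapping primitives; take the origin at the lower-left of the bounding box.
Web: 1 × 25, A = 25 cm², x = 0.5 cm, Ī = 2.0833 cm⁴.
Top flange (beyond web): 13 × 2, A = 26 cm², x = 7.5 cm, Ī = 366.17 cm⁴.
Bottom flange (beyond web): 13 × 2, A = 26 cm², x = 7.5 cm, Ī = 366.17 cm⁴.
Centroid: x̄ = ΣA·x / ΣA = 5.2273 cm.
Transfer each piece to the vertical centroidal axis using Ī + A·d² with d = x − 5.2273:
  web: d = -4.7273 cm → contributes +560.76 cm⁴
  top flange (beyond web): d = 2.2727 cm → contributes +500.46 cm⁴
  bottom flange (beyond web): d = 2.2727 cm → contributes +500.46 cm⁴
Total I = 1561.7 cm⁴.

Iy ≈ 1560 cm⁴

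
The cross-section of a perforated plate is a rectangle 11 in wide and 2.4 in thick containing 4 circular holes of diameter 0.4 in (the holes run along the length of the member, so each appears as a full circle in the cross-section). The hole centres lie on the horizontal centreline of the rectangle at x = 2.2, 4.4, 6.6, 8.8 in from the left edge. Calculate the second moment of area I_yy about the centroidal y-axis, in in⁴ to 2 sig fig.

I_yy ≈ 260 in⁴

Decompose the section into non-overlapping parts with the origin at the bottom-left of its bounding rectangle.
Plate: 11 × 2.4, A = 26.4 in², x = 5.5 in, Ī = 266.2 in⁴.
Hole 1 (subtracted): ⌀0.4, A = 0.1257 in², x = 2.2 in, Ī = 0.001257 in⁴.
Hole 2 (subtracted): ⌀0.4, A = 0.1257 in², x = 4.4 in, Ī = 0.001257 in⁴.
Hole 3 (subtracted): ⌀0.4, A = 0.1257 in², x = 6.6 in, Ī = 0.001257 in⁴.
Hole 4 (subtracted): ⌀0.4, A = 0.1257 in², x = 8.8 in, Ī = 0.001257 in⁴.
By symmetry the centroid is at mid-width, x̄ = 5.5 in.
Transfer each piece to the centroidal y-axis using Ī + A·d² with d = x − 5.5:
  plate: d = 0 in → contributes +266.2 in⁴
  hole 1: d = -3.3 in → contributes −1.37 in⁴
  hole 2: d = -1.1 in → contributes −0.1533 in⁴
  hole 3: d = 1.1 in → contributes −0.1533 in⁴
  hole 4: d = 3.3 in → contributes −1.37 in⁴
Total I = 263.2 in⁴.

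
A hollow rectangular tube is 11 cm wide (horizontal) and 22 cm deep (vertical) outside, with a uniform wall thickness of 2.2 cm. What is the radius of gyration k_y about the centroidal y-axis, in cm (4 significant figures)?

Treat the section as a set of non-overlapping primitives; coordinates are from the bounding-box lower-left.
Outer rectangle: 11 × 22, A = 242 cm², x = 5.5 cm, Ī = 2440.17 cm⁴.
Inner void (subtracted): 6.6 × 17.6, A = 116.16 cm², x = 5.5 cm, Ī = 421.661 cm⁴.
By symmetry the centroid is at mid-width, x̄ = 5.5 cm.
All pieces are centred on the centroidal y-axis, so I = ΣĪ (holes subtracted) = 2018.51 cm⁴.
Radius of gyration: k = √(I/A) = √(2018.51 / 125.84) = 4.00503 cm.

k_y ≈ 4.005 cm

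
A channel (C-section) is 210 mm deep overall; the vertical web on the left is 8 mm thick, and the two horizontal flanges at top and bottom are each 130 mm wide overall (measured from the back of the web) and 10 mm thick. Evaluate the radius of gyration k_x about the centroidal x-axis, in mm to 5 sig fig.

k_x ≈ 86.173 mm

Split into non-overlapping primitives; take the origin at the lower-left of the bounding box.
Web: 8 × 210, A = 1 680 mm², y = 105 mm, Ī = 6 174 000 mm⁴.
Top flange (beyond web): 122 × 10, A = 1 220 mm², y = 205 mm, Ī = 10166.67 mm⁴.
Bottom flange (beyond web): 122 × 10, A = 1 220 mm², y = 5 mm, Ī = 10166.67 mm⁴.
By symmetry the centroid is at mid-height, ȳ = 105 mm.
Transfer each piece to the centroidal x-axis using Ī + A·d² with d = y − 105:
  web: d = 0 mm → contributes +6 174 000 mm⁴
  top flange (beyond web): d = 100 mm → contributes +12 210 167 mm⁴
  bottom flange (beyond web): d = -100 mm → contributes +12 210 167 mm⁴
Total I = 30 594 333 mm⁴.
Radius of gyration: k = √(I/A) = √(30 594 333 / 4 120) = 86.17313 mm.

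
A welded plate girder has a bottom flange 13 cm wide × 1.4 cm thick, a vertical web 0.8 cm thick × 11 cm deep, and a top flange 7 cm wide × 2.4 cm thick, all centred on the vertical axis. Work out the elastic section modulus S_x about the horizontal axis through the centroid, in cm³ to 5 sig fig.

Break the section into simple shapes (no overlaps), measuring from the bottom-left corner of the bounding box.
Bottom plate: 13 × 1.4, A = 18.2 cm², y = 0.7 cm, Ī = 2.972667 cm⁴.
Web plate: 0.8 × 11, A = 8.8 cm², y = 6.9 cm, Ī = 88.73333 cm⁴.
Top plate: 7 × 2.4, A = 16.8 cm², y = 13.6 cm, Ī = 8.064 cm⁴.
Centroid: ȳ = ΣA·y / ΣA = 6.893607 cm.
Transfer each piece to the horizontal axis through the centroid using Ī + A·d² with d = y − 6.893607:
  bottom plate: d = -6.193607 cm → contributes +701.1387 cm⁴
  web plate: d = 0.006392694 cm → contributes +88.73369 cm⁴
  top plate: d = 6.706393 cm → contributes +763.6558 cm⁴
Total I = 1553.528 cm⁴.
Extreme fibre distance c = 7.906393 cm; S = I/c = 196.4901 cm³.

S_x ≈ 196.49 cm³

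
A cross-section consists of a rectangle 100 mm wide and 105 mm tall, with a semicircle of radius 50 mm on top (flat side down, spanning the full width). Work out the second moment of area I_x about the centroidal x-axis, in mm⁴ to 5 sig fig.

Break the section into simple shapes (no overlaps), measuring from the bottom-left corner of the bounding box.
Rectangular body: 100 × 105, A = 10 500 mm², y = 52.5 mm, Ī = 9 646 875 mm⁴.
Semicircular cap: semicircle r = 50, A = 3926.991 mm², y = 126.2207 mm, Ī = 685 981 mm⁴.
Centroid: ȳ = ΣA·y / ΣA = 72.56658 mm.
Transfer each piece to the centroidal x-axis using Ī + A·d² with d = y − 72.56658:
  rectangular body: d = -20.06658 mm → contributes +13 874 885 mm⁴
  semicircular cap: d = 53.65408 mm → contributes +11 990 846 mm⁴
Total I = 25 865 731 mm⁴.

I_x ≈ 2.5866 × 10⁷ mm⁴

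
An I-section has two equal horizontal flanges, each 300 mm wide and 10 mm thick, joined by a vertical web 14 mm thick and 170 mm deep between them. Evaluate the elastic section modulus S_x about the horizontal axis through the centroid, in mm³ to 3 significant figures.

Split into non-overlapping primitives; take the origin at the lower-left of the bounding box.
Bottom flange: 300 × 10, A = 3 000 mm², y = 5 mm, Ī = 25 000 mm⁴.
Web: 14 × 170, A = 2 380 mm², y = 95 mm, Ī = 5 731 833 mm⁴.
Top flange: 300 × 10, A = 3 000 mm², y = 185 mm, Ī = 25 000 mm⁴.
By symmetry the centroid is at mid-height, ȳ = 95 mm.
Transfer each piece to the horizontal axis through the centroid using Ī + A·d² with d = y − 95:
  bottom flange: d = -90 mm → contributes +24 325 000 mm⁴
  web: d = 0 mm → contributes +5 731 833 mm⁴
  top flange: d = 90 mm → contributes +24 325 000 mm⁴
Total I = 54 381 833 mm⁴.
Extreme fibre distance c = 95 mm; S = I/c = 572 440 mm³.

S_x ≈ 5.72 × 10⁵ mm³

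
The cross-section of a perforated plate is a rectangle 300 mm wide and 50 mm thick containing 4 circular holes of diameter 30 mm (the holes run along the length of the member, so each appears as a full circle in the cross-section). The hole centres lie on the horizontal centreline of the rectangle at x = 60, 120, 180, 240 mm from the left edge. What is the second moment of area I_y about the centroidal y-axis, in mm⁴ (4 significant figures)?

Treat the section as a set of non-overlapping primitives; coordinates are from the bounding-box lower-left.
Plate: 300 × 50, A = 15 000 mm², x = 150 mm, Ī = 112 500 000 mm⁴.
Hole 1 (subtracted): ⌀30, A = 706.858 mm², x = 60 mm, Ī = 39760.8 mm⁴.
Hole 2 (subtracted): ⌀30, A = 706.858 mm², x = 120 mm, Ī = 39760.8 mm⁴.
Hole 3 (subtracted): ⌀30, A = 706.858 mm², x = 180 mm, Ī = 39760.8 mm⁴.
Hole 4 (subtracted): ⌀30, A = 706.858 mm², x = 240 mm, Ī = 39760.8 mm⁴.
By symmetry the centroid is at mid-width, x̄ = 150 mm.
Transfer each piece to the centroidal y-axis using Ī + A·d² with d = x − 150:
  plate: d = 0 mm → contributes +112 500 000 mm⁴
  hole 1: d = -90 mm → contributes −5 765 313 mm⁴
  hole 2: d = -30 mm → contributes −675 933 mm⁴
  hole 3: d = 30 mm → contributes −675 933 mm⁴
  hole 4: d = 90 mm → contributes −5 765 313 mm⁴
Total I = 99 617 507 mm⁴.

I_y ≈ 9.962 × 10⁷ mm⁴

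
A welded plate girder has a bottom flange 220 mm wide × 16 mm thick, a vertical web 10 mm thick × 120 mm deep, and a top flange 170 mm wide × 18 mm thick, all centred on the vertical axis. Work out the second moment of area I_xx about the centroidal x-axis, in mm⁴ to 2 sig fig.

Treat the section as a set of non-overlapping primitives; coordinates are from the bounding-box lower-left.
Bottom plate: 220 × 16, A = 3 520 mm², y = 8 mm, Ī = 75 093 mm⁴.
Web plate: 10 × 120, A = 1 200 mm², y = 76 mm, Ī = 1 440 000 mm⁴.
Top plate: 170 × 18, A = 3 060 mm², y = 145 mm, Ī = 82 620 mm⁴.
Centroid: ȳ = ΣA·y / ΣA = 72.37 mm.
Transfer each piece to the centroidal x-axis using Ī + A·d² with d = y − 72.37:
  bottom plate: d = -64.37 mm → contributes +14 661 449 mm⁴
  web plate: d = 3.627 mm → contributes +1 455 788 mm⁴
  top plate: d = 72.63 mm → contributes +16 223 255 mm⁴
Total I = 32 340 492 mm⁴.

I_xx ≈ 3.2 × 10⁷ mm⁴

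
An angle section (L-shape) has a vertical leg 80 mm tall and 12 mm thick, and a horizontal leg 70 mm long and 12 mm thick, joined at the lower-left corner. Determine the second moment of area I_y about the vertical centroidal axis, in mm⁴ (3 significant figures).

I_y ≈ 7.01 × 10⁵ mm⁴

Decompose the section into non-overlapping parts with the origin at the bottom-left of its bounding rectangle.
Vertical leg: 12 × 80, A = 960 mm², x = 6 mm, Ī = 11 520 mm⁴.
Horizontal leg (remainder): 58 × 12, A = 696 mm², x = 41 mm, Ī = 195 112 mm⁴.
Centroid: x̄ = ΣA·x / ΣA = 20.71 mm.
Transfer each piece to the vertical centroidal axis using Ī + A·d² with d = x − 20.71:
  vertical leg: d = -14.71 mm → contributes +219 253 mm⁴
  horizontal leg (remainder): d = 20.29 mm → contributes +481 640 mm⁴
Total I = 700 893 mm⁴.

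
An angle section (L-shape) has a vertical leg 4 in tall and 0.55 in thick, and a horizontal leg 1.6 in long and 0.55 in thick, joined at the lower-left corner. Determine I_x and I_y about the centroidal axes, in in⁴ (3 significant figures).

Treat the section as a set of non-overlapping primitives; coordinates are from the bounding-box lower-left.
Vertical leg: 0.55 × 4, A = 2.2 in², y = 2 in, Ī = 2.9333 in⁴.
Horizontal leg (remainder): 1.05 × 0.55, A = 0.5775 in², y = 0.275 in, Ī = 0.014558 in⁴.
Centroid: ȳ = ΣA·y / ΣA = 1.6413 in.
Transfer each piece to the centroidal x-axis using Ī + A·d² with d = y − 1.6413:
  vertical leg: d = 0.35866 in → contributes +3.2163 in⁴
  horizontal leg (remainder): d = -1.3663 in → contributes +1.0927 in⁴
Total I = 4.309 in⁴.
For the y-axis: x̄ = 0.44134 in.
Repeating about the centroidal y-axis gives I_y = 0.40127 in⁴.

I_x ≈ 4.31 in⁴, I_y ≈ 0.401 in⁴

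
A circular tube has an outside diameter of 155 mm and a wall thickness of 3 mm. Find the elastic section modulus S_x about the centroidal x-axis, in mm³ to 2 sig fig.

Decompose the section into non-overlapping parts with the origin at the bottom-left of its bounding rectangle.
Outer circle: ⌀155, A = 18 869 mm², y = 77.5 mm, Ī = 28 333 269 mm⁴.
Bore (subtracted): ⌀149, A = 17 437 mm², y = 77.5 mm, Ī = 24 194 406 mm⁴.
By symmetry the centroid is at mid-height, ȳ = 77.5 mm.
All pieces are centred on the centroidal x-axis, so I = ΣĪ (holes subtracted) = 4 138 863 mm⁴.
Extreme fibre distance c = 77.5 mm; S = I/c = 53 405 mm³.

S_x ≈ 5.3 × 10⁴ mm³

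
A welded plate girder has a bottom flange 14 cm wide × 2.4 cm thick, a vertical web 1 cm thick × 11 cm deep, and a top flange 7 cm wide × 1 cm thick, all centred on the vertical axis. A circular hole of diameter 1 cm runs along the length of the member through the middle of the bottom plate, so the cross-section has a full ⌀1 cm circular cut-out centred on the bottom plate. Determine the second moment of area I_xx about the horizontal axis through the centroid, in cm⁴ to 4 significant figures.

Decompose the section into non-overlapping parts with the origin at the bottom-left of its bounding rectangle.
Bottom plate: 14 × 2.4, A = 33.6 cm², y = 1.2 cm, Ī = 16.128 cm⁴.
Web plate: 1 × 11, A = 11 cm², y = 7.9 cm, Ī = 110.917 cm⁴.
Top plate: 7 × 1, A = 7 cm², y = 13.9 cm, Ī = 0.583333 cm⁴.
Hole (subtracted): ⌀1, A = 0.785398 cm², y = 1.2 cm, Ī = 0.0490874 cm⁴.
Centroid: ȳ = ΣA·y / ΣA = 4.39987 cm.
Transfer each piece to the horizontal axis through the centroid using Ī + A·d² with d = y − 4.39987:
  bottom plate: d = -3.19987 cm → contributes +360.164 cm⁴
  web plate: d = 3.50013 cm → contributes +245.677 cm⁴
  top plate: d = 9.50013 cm → contributes +632.351 cm⁴
  hole: d = -3.19987 cm → contributes −8.0909 cm⁴
Total I = 1230.1 cm⁴.

I_xx ≈ 1230 cm⁴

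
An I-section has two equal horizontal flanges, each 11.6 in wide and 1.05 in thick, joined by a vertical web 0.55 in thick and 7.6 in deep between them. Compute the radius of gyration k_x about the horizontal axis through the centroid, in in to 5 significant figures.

Decompose the section into non-overlapping parts with the origin at the bottom-left of its bounding rectangle.
Bottom flange: 11.6 × 1.05, A = 12.18 in², y = 0.525 in, Ī = 1.119038 in⁴.
Web: 0.55 × 7.6, A = 4.18 in², y = 4.85 in, Ī = 20.11973 in⁴.
Top flange: 11.6 × 1.05, A = 12.18 in², y = 9.175 in, Ī = 1.119038 in⁴.
By symmetry the centroid is at mid-height, ȳ = 4.85 in.
Transfer each piece to the horizontal axis through the centroid using Ī + A·d² with d = y − 4.85:
  bottom flange: d = -4.325 in → contributes +228.9536 in⁴
  web: d = 0 in → contributes +20.11973 in⁴
  top flange: d = 4.325 in → contributes +228.9536 in⁴
Total I = 478.0268 in⁴.
Radius of gyration: k = √(I/A) = √(478.0268 / 28.54) = 4.092599 in.

k_x ≈ 4.0926 in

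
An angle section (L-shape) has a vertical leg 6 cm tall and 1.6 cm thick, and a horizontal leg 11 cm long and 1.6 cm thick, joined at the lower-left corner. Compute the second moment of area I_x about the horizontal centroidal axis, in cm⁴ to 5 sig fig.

Decompose the section into non-overlapping parts with the origin at the bottom-left of its bounding rectangle.
Vertical leg: 1.6 × 6, A = 9.6 cm², y = 3 cm, Ī = 28.8 cm⁴.
Horizontal leg (remainder): 9.4 × 1.6, A = 15.04 cm², y = 0.8 cm, Ī = 3.208533 cm⁴.
Centroid: ȳ = ΣA·y / ΣA = 1.657143 cm.
Transfer each piece to the horizontal centroidal axis using Ī + A·d² with d = y − 1.657143:
  vertical leg: d = 1.342857 cm → contributes +46.11135 cm⁴
  horizontal leg (remainder): d = -0.8571429 cm → contributes +14.25833 cm⁴
Total I = 60.36968 cm⁴.

I_x ≈ 60.370 cm⁴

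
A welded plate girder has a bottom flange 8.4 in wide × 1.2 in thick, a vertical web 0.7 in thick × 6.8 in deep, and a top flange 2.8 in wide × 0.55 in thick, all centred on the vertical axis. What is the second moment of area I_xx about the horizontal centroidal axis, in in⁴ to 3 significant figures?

I_xx ≈ 128 in⁴

Treat the section as a set of non-overlapping primitives; coordinates are from the bounding-box lower-left.
Bottom plate: 8.4 × 1.2, A = 10.08 in², y = 0.6 in, Ī = 1.2096 in⁴.
Web plate: 0.7 × 6.8, A = 4.76 in², y = 4.6 in, Ī = 18.342 in⁴.
Top plate: 2.8 × 0.55, A = 1.54 in², y = 8.275 in, Ī = 0.038821 in⁴.
Centroid: ȳ = ΣA·y / ΣA = 2.484 in.
Transfer each piece to the horizontal centroidal axis using Ī + A·d² with d = y − 2.484:
  bottom plate: d = -1.884 in → contributes +36.987 in⁴
  web plate: d = 2.116 in → contributes +39.655 in⁴
  top plate: d = 5.791 in → contributes +51.684 in⁴
Total I = 128.33 in⁴.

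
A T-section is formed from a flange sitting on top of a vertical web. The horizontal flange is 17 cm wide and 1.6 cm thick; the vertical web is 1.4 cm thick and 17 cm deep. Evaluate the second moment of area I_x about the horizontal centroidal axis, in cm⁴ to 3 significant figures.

I_x ≈ 1680 cm⁴

Treat the section as a set of non-overlapping primitives; coordinates are from the bounding-box lower-left.
Flange: 17 × 1.6, A = 27.2 cm², y = 17.8 cm, Ī = 5.8027 cm⁴.
Web: 1.4 × 17, A = 23.8 cm², y = 8.5 cm, Ī = 573.18 cm⁴.
Centroid: ȳ = ΣA·y / ΣA = 13.46 cm.
Transfer each piece to the horizontal centroidal axis using Ī + A·d² with d = y − 13.46:
  flange: d = 4.34 cm → contributes +518.13 cm⁴
  web: d = -4.96 cm → contributes +1158.7 cm⁴
Total I = 1676.8 cm⁴.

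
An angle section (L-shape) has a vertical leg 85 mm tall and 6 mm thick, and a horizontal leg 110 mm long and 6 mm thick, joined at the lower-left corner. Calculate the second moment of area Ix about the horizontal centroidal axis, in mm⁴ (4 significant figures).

Treat the section as a set of non-overlapping primitives; coordinates are from the bounding-box lower-left.
Vertical leg: 6 × 85, A = 510 mm², y = 42.5 mm, Ī = 307 063 mm⁴.
Horizontal leg (remainder): 104 × 6, A = 624 mm², y = 3 mm, Ī = 1 872 mm⁴.
Centroid: ȳ = ΣA·y / ΣA = 20.7646 mm.
Transfer each piece to the horizontal centroidal axis using Ī + A·d² with d = y − 20.7646:
  vertical leg: d = 21.7354 mm → contributes +548 002 mm⁴
  horizontal leg (remainder): d = -17.7646 mm → contributes +198 793 mm⁴
Total I = 746 795 mm⁴.

Ix ≈ 7.468 × 10⁵ mm⁴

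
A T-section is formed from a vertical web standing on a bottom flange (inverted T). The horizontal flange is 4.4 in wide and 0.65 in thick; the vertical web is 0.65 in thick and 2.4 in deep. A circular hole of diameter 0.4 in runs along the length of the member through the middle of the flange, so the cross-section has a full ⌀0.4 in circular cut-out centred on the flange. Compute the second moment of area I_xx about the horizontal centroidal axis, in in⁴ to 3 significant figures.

I_xx ≈ 3.16 in⁴

Break the section into simple shapes (no overlaps), measuring from the bottom-left corner of the bounding box.
Flange: 4.4 × 0.65, A = 2.86 in², y = 0.325 in, Ī = 0.1007 in⁴.
Web: 0.65 × 2.4, A = 1.56 in², y = 1.85 in, Ī = 0.7488 in⁴.
Hole (subtracted): ⌀0.4, A = 0.12566 in², y = 0.325 in, Ī = 0.0012566 in⁴.
Centroid: ȳ = ΣA·y / ΣA = 0.87899 in.
Transfer each piece to the horizontal centroidal axis using Ī + A·d² with d = y − 0.87899:
  flange: d = -0.55399 in → contributes +0.97843 in⁴
  web: d = 0.97101 in → contributes +2.2197 in⁴
  hole: d = -0.55399 in → contributes −0.039823 in⁴
Total I = 3.1583 in⁴.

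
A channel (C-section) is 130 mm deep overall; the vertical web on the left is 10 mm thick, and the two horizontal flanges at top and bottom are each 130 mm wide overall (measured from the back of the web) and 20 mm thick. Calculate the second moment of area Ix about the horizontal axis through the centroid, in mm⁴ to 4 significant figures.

Ix ≈ 1.651 × 10⁷ mm⁴

Treat the section as a set of non-overlapping primitives; coordinates are from the bounding-box lower-left.
Web: 10 × 130, A = 1 300 mm², y = 65 mm, Ī = 1 830 833 mm⁴.
Top flange (beyond web): 120 × 20, A = 2 400 mm², y = 120 mm, Ī = 80 000 mm⁴.
Bottom flange (beyond web): 120 × 20, A = 2 400 mm², y = 10 mm, Ī = 80 000 mm⁴.
By symmetry the centroid is at mid-height, ȳ = 65 mm.
Transfer each piece to the horizontal axis through the centroid using Ī + A·d² with d = y − 65:
  web: d = 0 mm → contributes +1 830 833 mm⁴
  top flange (beyond web): d = 55 mm → contributes +7 340 000 mm⁴
  bottom flange (beyond web): d = -55 mm → contributes +7 340 000 mm⁴
Total I = 16 510 833 mm⁴.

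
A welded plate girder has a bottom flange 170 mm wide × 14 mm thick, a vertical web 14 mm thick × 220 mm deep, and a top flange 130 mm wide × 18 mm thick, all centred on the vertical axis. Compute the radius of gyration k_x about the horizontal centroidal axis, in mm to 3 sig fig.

k_x ≈ 100 mm

Treat the section as a set of non-overlapping primitives; coordinates are from the bounding-box lower-left.
Bottom plate: 170 × 14, A = 2 380 mm², y = 7 mm, Ī = 38 873 mm⁴.
Web plate: 14 × 220, A = 3 080 mm², y = 124 mm, Ī = 12 422 667 mm⁴.
Top plate: 130 × 18, A = 2 340 mm², y = 243 mm, Ī = 63 180 mm⁴.
Centroid: ȳ = ΣA·y / ΣA = 124 mm.
Transfer each piece to the horizontal centroidal axis using Ī + A·d² with d = y − 124:
  bottom plate: d = -117 mm → contributes +32 618 693 mm⁴
  web plate: d = 0 mm → contributes +12 422 667 mm⁴
  top plate: d = 119 mm → contributes +33 199 920 mm⁴
Total I = 78 241 280 mm⁴.
Radius of gyration: k = √(I/A) = √(78 241 280 / 7 800) = 100.15 mm.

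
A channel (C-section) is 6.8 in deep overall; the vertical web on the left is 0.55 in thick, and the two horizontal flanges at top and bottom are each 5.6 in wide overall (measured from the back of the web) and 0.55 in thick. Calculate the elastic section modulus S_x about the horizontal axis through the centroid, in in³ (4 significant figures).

S_x ≈ 20.24 in³

Treat the section as a set of non-overlapping primitives; coordinates are from the bounding-box lower-left.
Web: 0.55 × 6.8, A = 3.74 in², y = 3.4 in, Ī = 14.4115 in⁴.
Top flange (beyond web): 5.05 × 0.55, A = 2.7775 in², y = 6.525 in, Ī = 0.0700161 in⁴.
Bottom flange (beyond web): 5.05 × 0.55, A = 2.7775 in², y = 0.275 in, Ī = 0.0700161 in⁴.
By symmetry the centroid is at mid-height, ȳ = 3.4 in.
Transfer each piece to the horizontal axis through the centroid using Ī + A·d² with d = y − 3.4:
  web: d = 0 in → contributes +14.4115 in⁴
  top flange (beyond web): d = 3.125 in → contributes +27.194 in⁴
  bottom flange (beyond web): d = -3.125 in → contributes +27.194 in⁴
Total I = 68.7995 in⁴.
Extreme fibre distance c = 3.4 in; S = I/c = 20.2352 in³.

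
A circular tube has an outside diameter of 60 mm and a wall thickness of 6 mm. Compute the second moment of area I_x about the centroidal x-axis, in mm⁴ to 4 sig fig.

I_x ≈ 3.756 × 10⁵ mm⁴

Split into non-overlapping primitives; take the origin at the lower-left of the bounding box.
Outer circle: ⌀60, A = 2827.43 mm², y = 30 mm, Ī = 636 173 mm⁴.
Bore (subtracted): ⌀48, A = 1809.56 mm², y = 30 mm, Ī = 260 576 mm⁴.
By symmetry the centroid is at mid-height, ȳ = 30 mm.
All pieces are centred on the centroidal x-axis, so I = ΣĪ (holes subtracted) = 375 596 mm⁴.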